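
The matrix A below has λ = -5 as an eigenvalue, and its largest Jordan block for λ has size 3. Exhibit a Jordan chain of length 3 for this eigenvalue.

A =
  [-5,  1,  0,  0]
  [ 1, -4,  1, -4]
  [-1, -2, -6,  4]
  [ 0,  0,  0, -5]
A Jordan chain for λ = -5 of length 3:
v_1 = (1, 0, -1, 0)ᵀ
v_2 = (0, 1, -1, 0)ᵀ
v_3 = (1, 0, 0, 0)ᵀ

Let N = A − (-5)·I. We want v_3 with N^3 v_3 = 0 but N^2 v_3 ≠ 0; then v_{j-1} := N · v_j for j = 3, …, 2.

Pick v_3 = (1, 0, 0, 0)ᵀ.
Then v_2 = N · v_3 = (0, 1, -1, 0)ᵀ.
Then v_1 = N · v_2 = (1, 0, -1, 0)ᵀ.

Sanity check: (A − (-5)·I) v_1 = (0, 0, 0, 0)ᵀ = 0. ✓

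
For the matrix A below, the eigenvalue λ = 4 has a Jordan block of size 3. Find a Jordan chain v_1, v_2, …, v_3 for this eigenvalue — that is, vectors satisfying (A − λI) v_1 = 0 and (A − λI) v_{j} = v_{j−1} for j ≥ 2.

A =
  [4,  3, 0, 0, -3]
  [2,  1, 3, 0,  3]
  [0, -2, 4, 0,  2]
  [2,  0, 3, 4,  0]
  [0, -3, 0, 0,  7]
A Jordan chain for λ = 4 of length 3:
v_1 = (6, -6, -4, 0, -6)ᵀ
v_2 = (0, 2, 0, 2, 0)ᵀ
v_3 = (1, 0, 0, 0, 0)ᵀ

Let N = A − (4)·I. We want v_3 with N^3 v_3 = 0 but N^2 v_3 ≠ 0; then v_{j-1} := N · v_j for j = 3, …, 2.

Pick v_3 = (1, 0, 0, 0, 0)ᵀ.
Then v_2 = N · v_3 = (0, 2, 0, 2, 0)ᵀ.
Then v_1 = N · v_2 = (6, -6, -4, 0, -6)ᵀ.

Sanity check: (A − (4)·I) v_1 = (0, 0, 0, 0, 0)ᵀ = 0. ✓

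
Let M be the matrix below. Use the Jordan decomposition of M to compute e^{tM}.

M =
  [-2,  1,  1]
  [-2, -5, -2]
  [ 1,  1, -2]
e^{tM} =
  [t*exp(-3*t) + exp(-3*t), t*exp(-3*t), t*exp(-3*t)]
  [-2*t*exp(-3*t), -2*t*exp(-3*t) + exp(-3*t), -2*t*exp(-3*t)]
  [t*exp(-3*t), t*exp(-3*t), t*exp(-3*t) + exp(-3*t)]

Strategy: write M = P · J · P⁻¹ where J is a Jordan canonical form, so e^{tM} = P · e^{tJ} · P⁻¹, and e^{tJ} can be computed block-by-block.

M has Jordan form
J =
  [-3,  1,  0]
  [ 0, -3,  0]
  [ 0,  0, -3]
(up to reordering of blocks).

Per-block formulas:
  For a 1×1 block at λ = -3: exp(t · [-3]) = [e^(-3t)].
  For a 2×2 Jordan block J_2(-3): exp(t · J_2(-3)) = e^(-3t)·(I + t·N), where N is the 2×2 nilpotent shift.

After assembling e^{tJ} and conjugating by P, we get:

e^{tM} =
  [t*exp(-3*t) + exp(-3*t), t*exp(-3*t), t*exp(-3*t)]
  [-2*t*exp(-3*t), -2*t*exp(-3*t) + exp(-3*t), -2*t*exp(-3*t)]
  [t*exp(-3*t), t*exp(-3*t), t*exp(-3*t) + exp(-3*t)]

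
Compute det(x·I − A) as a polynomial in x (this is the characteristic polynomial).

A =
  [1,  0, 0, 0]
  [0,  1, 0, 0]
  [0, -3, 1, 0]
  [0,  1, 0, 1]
x^4 - 4*x^3 + 6*x^2 - 4*x + 1

Expanding det(x·I − A) (e.g. by cofactor expansion or by noting that A is similar to its Jordan form J, which has the same characteristic polynomial as A) gives
  χ_A(x) = x^4 - 4*x^3 + 6*x^2 - 4*x + 1
which factors as (x - 1)^4. The eigenvalues (with algebraic multiplicities) are λ = 1 with multiplicity 4.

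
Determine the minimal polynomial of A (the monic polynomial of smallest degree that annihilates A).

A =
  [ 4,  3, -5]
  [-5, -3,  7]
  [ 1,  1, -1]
x^3

The characteristic polynomial is χ_A(x) = x^3, so the eigenvalues are known. The minimal polynomial is
  m_A(x) = Π_λ (x − λ)^{k_λ}
where k_λ is the size of the *largest* Jordan block for λ (equivalently, the smallest k with (A − λI)^k v = 0 for every generalised eigenvector v of λ).

  λ = 0: largest Jordan block has size 3, contributing (x − 0)^3

So m_A(x) = x^3 = x^3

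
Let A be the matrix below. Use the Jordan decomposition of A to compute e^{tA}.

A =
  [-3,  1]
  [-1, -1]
e^{tA} =
  [-t*exp(-2*t) + exp(-2*t), t*exp(-2*t)]
  [-t*exp(-2*t), t*exp(-2*t) + exp(-2*t)]

Strategy: write A = P · J · P⁻¹ where J is a Jordan canonical form, so e^{tA} = P · e^{tJ} · P⁻¹, and e^{tJ} can be computed block-by-block.

A has Jordan form
J =
  [-2,  1]
  [ 0, -2]
(up to reordering of blocks).

Per-block formulas:
  For a 2×2 Jordan block J_2(-2): exp(t · J_2(-2)) = e^(-2t)·(I + t·N), where N is the 2×2 nilpotent shift.

After assembling e^{tJ} and conjugating by P, we get:

e^{tA} =
  [-t*exp(-2*t) + exp(-2*t), t*exp(-2*t)]
  [-t*exp(-2*t), t*exp(-2*t) + exp(-2*t)]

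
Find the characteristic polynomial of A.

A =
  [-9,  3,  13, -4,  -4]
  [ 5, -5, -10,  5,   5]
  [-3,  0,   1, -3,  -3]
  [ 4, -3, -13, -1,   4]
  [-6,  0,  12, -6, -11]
x^5 + 25*x^4 + 250*x^3 + 1250*x^2 + 3125*x + 3125

Expanding det(x·I − A) (e.g. by cofactor expansion or by noting that A is similar to its Jordan form J, which has the same characteristic polynomial as A) gives
  χ_A(x) = x^5 + 25*x^4 + 250*x^3 + 1250*x^2 + 3125*x + 3125
which factors as (x + 5)^5. The eigenvalues (with algebraic multiplicities) are λ = -5 with multiplicity 5.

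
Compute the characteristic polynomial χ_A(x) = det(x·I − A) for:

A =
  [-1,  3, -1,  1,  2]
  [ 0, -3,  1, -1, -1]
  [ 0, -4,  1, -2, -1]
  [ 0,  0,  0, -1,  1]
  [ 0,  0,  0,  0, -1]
x^5 + 5*x^4 + 10*x^3 + 10*x^2 + 5*x + 1

Expanding det(x·I − A) (e.g. by cofactor expansion or by noting that A is similar to its Jordan form J, which has the same characteristic polynomial as A) gives
  χ_A(x) = x^5 + 5*x^4 + 10*x^3 + 10*x^2 + 5*x + 1
which factors as (x + 1)^5. The eigenvalues (with algebraic multiplicities) are λ = -1 with multiplicity 5.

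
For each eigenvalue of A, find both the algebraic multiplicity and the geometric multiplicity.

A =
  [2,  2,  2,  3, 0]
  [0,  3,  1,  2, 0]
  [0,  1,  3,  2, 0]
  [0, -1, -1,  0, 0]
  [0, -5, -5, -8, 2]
λ = 2: alg = 5, geom = 3

Step 1 — factor the characteristic polynomial to read off the algebraic multiplicities:
  χ_A(x) = (x - 2)^5

Step 2 — compute geometric multiplicities via the rank-nullity identity g(λ) = n − rank(A − λI):
  rank(A − (2)·I) = 2, so dim ker(A − (2)·I) = n − 2 = 3

Summary:
  λ = 2: algebraic multiplicity = 5, geometric multiplicity = 3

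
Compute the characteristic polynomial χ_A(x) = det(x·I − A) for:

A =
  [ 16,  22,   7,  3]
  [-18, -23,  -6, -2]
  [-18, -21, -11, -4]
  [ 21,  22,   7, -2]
x^4 + 20*x^3 + 150*x^2 + 500*x + 625

Expanding det(x·I − A) (e.g. by cofactor expansion or by noting that A is similar to its Jordan form J, which has the same characteristic polynomial as A) gives
  χ_A(x) = x^4 + 20*x^3 + 150*x^2 + 500*x + 625
which factors as (x + 5)^4. The eigenvalues (with algebraic multiplicities) are λ = -5 with multiplicity 4.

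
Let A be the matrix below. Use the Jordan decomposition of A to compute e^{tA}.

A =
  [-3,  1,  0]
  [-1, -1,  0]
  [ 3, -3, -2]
e^{tA} =
  [-t*exp(-2*t) + exp(-2*t), t*exp(-2*t), 0]
  [-t*exp(-2*t), t*exp(-2*t) + exp(-2*t), 0]
  [3*t*exp(-2*t), -3*t*exp(-2*t), exp(-2*t)]

Strategy: write A = P · J · P⁻¹ where J is a Jordan canonical form, so e^{tA} = P · e^{tJ} · P⁻¹, and e^{tJ} can be computed block-by-block.

A has Jordan form
J =
  [-2,  1,  0]
  [ 0, -2,  0]
  [ 0,  0, -2]
(up to reordering of blocks).

Per-block formulas:
  For a 2×2 Jordan block J_2(-2): exp(t · J_2(-2)) = e^(-2t)·(I + t·N), where N is the 2×2 nilpotent shift.
  For a 1×1 block at λ = -2: exp(t · [-2]) = [e^(-2t)].

After assembling e^{tJ} and conjugating by P, we get:

e^{tA} =
  [-t*exp(-2*t) + exp(-2*t), t*exp(-2*t), 0]
  [-t*exp(-2*t), t*exp(-2*t) + exp(-2*t), 0]
  [3*t*exp(-2*t), -3*t*exp(-2*t), exp(-2*t)]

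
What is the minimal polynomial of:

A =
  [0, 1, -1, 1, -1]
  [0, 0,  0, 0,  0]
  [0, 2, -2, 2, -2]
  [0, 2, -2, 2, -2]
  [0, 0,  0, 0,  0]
x^2

The characteristic polynomial is χ_A(x) = x^5, so the eigenvalues are known. The minimal polynomial is
  m_A(x) = Π_λ (x − λ)^{k_λ}
where k_λ is the size of the *largest* Jordan block for λ (equivalently, the smallest k with (A − λI)^k v = 0 for every generalised eigenvector v of λ).

  λ = 0: largest Jordan block has size 2, contributing (x − 0)^2

So m_A(x) = x^2 = x^2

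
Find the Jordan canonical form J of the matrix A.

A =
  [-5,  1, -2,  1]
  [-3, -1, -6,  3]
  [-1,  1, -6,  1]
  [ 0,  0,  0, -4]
J_2(-4) ⊕ J_1(-4) ⊕ J_1(-4)

The characteristic polynomial is
  det(x·I − A) = x^4 + 16*x^3 + 96*x^2 + 256*x + 256 = (x + 4)^4

Eigenvalues and multiplicities (the geometric multiplicity of λ is n − rank(A − λI), which equals the number of Jordan blocks for λ):
  λ = -4: algebraic multiplicity = 4, geometric multiplicity = 3

Determining the block sizes for each eigenvalue:
  λ = -4: 3 blocks summing to 4 forces exactly one block of size 2 and the rest size 1 → block sizes [2, 1, 1]

Assembling the blocks gives a Jordan form
J =
  [-4,  1,  0,  0]
  [ 0, -4,  0,  0]
  [ 0,  0, -4,  0]
  [ 0,  0,  0, -4]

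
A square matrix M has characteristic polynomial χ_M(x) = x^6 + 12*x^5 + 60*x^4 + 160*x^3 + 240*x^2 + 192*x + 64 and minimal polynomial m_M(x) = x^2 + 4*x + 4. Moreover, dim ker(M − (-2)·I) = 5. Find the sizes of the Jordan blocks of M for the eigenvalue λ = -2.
Block sizes for λ = -2: [2, 1, 1, 1, 1]

Step 1 — from the characteristic polynomial, algebraic multiplicity of λ = -2 is 6. From dim ker(M − (-2)·I) = 5, there are exactly 5 Jordan blocks for λ = -2.
Step 2 — from the minimal polynomial, the factor (x + 2)^2 tells us the largest block for λ = -2 has size 2.
Step 3 — with total size 6, 5 blocks, and largest block 2, the block sizes (in nonincreasing order) are [2, 1, 1, 1, 1].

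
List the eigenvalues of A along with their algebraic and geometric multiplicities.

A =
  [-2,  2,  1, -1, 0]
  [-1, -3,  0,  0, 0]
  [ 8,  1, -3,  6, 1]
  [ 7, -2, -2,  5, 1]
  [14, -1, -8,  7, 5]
λ = -2: alg = 3, geom = 1; λ = 4: alg = 2, geom = 1

Step 1 — factor the characteristic polynomial to read off the algebraic multiplicities:
  χ_A(x) = (x - 4)^2*(x + 2)^3

Step 2 — compute geometric multiplicities via the rank-nullity identity g(λ) = n − rank(A − λI):
  rank(A − (-2)·I) = 4, so dim ker(A − (-2)·I) = n − 4 = 1
  rank(A − (4)·I) = 4, so dim ker(A − (4)·I) = n − 4 = 1

Summary:
  λ = -2: algebraic multiplicity = 3, geometric multiplicity = 1
  λ = 4: algebraic multiplicity = 2, geometric multiplicity = 1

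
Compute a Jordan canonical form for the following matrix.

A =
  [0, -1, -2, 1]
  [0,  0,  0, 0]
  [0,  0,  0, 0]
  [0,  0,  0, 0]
J_2(0) ⊕ J_1(0) ⊕ J_1(0)

The characteristic polynomial is
  det(x·I − A) = x^4

Eigenvalues and multiplicities (the geometric multiplicity of λ is n − rank(A − λI), which equals the number of Jordan blocks for λ):
  λ = 0: algebraic multiplicity = 4, geometric multiplicity = 3

Determining the block sizes for each eigenvalue:
  λ = 0: 3 blocks summing to 4 forces exactly one block of size 2 and the rest size 1 → block sizes [2, 1, 1]

Assembling the blocks gives a Jordan form
J =
  [0, 1, 0, 0]
  [0, 0, 0, 0]
  [0, 0, 0, 0]
  [0, 0, 0, 0]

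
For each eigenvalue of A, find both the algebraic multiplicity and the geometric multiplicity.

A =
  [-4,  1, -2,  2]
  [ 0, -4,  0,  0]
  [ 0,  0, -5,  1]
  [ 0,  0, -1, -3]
λ = -4: alg = 4, geom = 2

Step 1 — factor the characteristic polynomial to read off the algebraic multiplicities:
  χ_A(x) = (x + 4)^4

Step 2 — compute geometric multiplicities via the rank-nullity identity g(λ) = n − rank(A − λI):
  rank(A − (-4)·I) = 2, so dim ker(A − (-4)·I) = n − 2 = 2

Summary:
  λ = -4: algebraic multiplicity = 4, geometric multiplicity = 2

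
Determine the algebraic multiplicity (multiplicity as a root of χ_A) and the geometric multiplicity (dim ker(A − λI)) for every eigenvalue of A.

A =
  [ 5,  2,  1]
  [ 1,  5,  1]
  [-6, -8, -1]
λ = 3: alg = 3, geom = 1

Step 1 — factor the characteristic polynomial to read off the algebraic multiplicities:
  χ_A(x) = (x - 3)^3

Step 2 — compute geometric multiplicities via the rank-nullity identity g(λ) = n − rank(A − λI):
  rank(A − (3)·I) = 2, so dim ker(A − (3)·I) = n − 2 = 1

Summary:
  λ = 3: algebraic multiplicity = 3, geometric multiplicity = 1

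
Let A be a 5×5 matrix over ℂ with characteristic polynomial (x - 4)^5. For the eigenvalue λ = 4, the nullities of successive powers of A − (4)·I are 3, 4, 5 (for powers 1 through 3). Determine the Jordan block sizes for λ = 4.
Block sizes for λ = 4: [3, 1, 1]

From the dimensions of kernels of powers, the number of Jordan blocks of size at least j is d_j − d_{j−1} where d_j = dim ker(N^j) (with d_0 = 0). Computing the differences gives [3, 1, 1].
The number of blocks of size exactly k is (#blocks of size ≥ k) − (#blocks of size ≥ k + 1), so the partition is: 2 block(s) of size 1, 1 block(s) of size 3.
In nonincreasing order the block sizes are [3, 1, 1].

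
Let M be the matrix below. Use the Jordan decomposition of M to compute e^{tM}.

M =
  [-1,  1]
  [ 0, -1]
e^{tM} =
  [exp(-t), t*exp(-t)]
  [0, exp(-t)]

Strategy: write M = P · J · P⁻¹ where J is a Jordan canonical form, so e^{tM} = P · e^{tJ} · P⁻¹, and e^{tJ} can be computed block-by-block.

M has Jordan form
J =
  [-1,  1]
  [ 0, -1]
(up to reordering of blocks).

Per-block formulas:
  For a 2×2 Jordan block J_2(-1): exp(t · J_2(-1)) = e^(-1t)·(I + t·N), where N is the 2×2 nilpotent shift.

After assembling e^{tJ} and conjugating by P, we get:

e^{tM} =
  [exp(-t), t*exp(-t)]
  [0, exp(-t)]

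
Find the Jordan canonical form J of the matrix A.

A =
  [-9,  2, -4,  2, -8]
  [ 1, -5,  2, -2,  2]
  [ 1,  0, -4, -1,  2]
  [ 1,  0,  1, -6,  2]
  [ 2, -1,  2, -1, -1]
J_3(-5) ⊕ J_2(-5)

The characteristic polynomial is
  det(x·I − A) = x^5 + 25*x^4 + 250*x^3 + 1250*x^2 + 3125*x + 3125 = (x + 5)^5

Eigenvalues and multiplicities (the geometric multiplicity of λ is n − rank(A − λI), which equals the number of Jordan blocks for λ):
  λ = -5: algebraic multiplicity = 5, geometric multiplicity = 2

Determining the block sizes for each eigenvalue:
  λ = -5: with am = 5 and gm = 2, the partition is not yet determined (e.g. several partitions of 5 into 2 parts exist). Let N = A − (-5)·I. Computing rank(N^1) = 3, rank(N^2) = 1, rank(N^3) = 0; the number of blocks of size ≥ j is rank(N^{j−1}) − rank(N^j), giving [2, 2, 1]. So we have 1 block(s) of size 3, 1 block(s) of size 2 → block sizes [3, 2]

Assembling the blocks gives a Jordan form
J =
  [-5,  1,  0,  0,  0]
  [ 0, -5,  1,  0,  0]
  [ 0,  0, -5,  0,  0]
  [ 0,  0,  0, -5,  1]
  [ 0,  0,  0,  0, -5]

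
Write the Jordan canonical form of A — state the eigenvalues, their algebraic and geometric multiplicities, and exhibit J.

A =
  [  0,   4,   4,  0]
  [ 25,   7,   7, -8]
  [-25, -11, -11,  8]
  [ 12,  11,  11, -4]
J_2(-4) ⊕ J_2(0)

The characteristic polynomial is
  det(x·I − A) = x^4 + 8*x^3 + 16*x^2 = x^2*(x + 4)^2

Eigenvalues and multiplicities (the geometric multiplicity of λ is n − rank(A − λI), which equals the number of Jordan blocks for λ):
  λ = -4: algebraic multiplicity = 2, geometric multiplicity = 1
  λ = 0: algebraic multiplicity = 2, geometric multiplicity = 1

Determining the block sizes for each eigenvalue:
  λ = -4: one block (gm = 1), so the single block has size am = 2 → block sizes [2]
  λ = 0: one block (gm = 1), so the single block has size am = 2 → block sizes [2]

Assembling the blocks gives a Jordan form
J =
  [-4,  1, 0, 0]
  [ 0, -4, 0, 0]
  [ 0,  0, 0, 1]
  [ 0,  0, 0, 0]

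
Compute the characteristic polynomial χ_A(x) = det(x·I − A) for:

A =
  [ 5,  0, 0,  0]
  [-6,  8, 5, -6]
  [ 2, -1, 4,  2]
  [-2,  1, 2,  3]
x^4 - 20*x^3 + 150*x^2 - 500*x + 625

Expanding det(x·I − A) (e.g. by cofactor expansion or by noting that A is similar to its Jordan form J, which has the same characteristic polynomial as A) gives
  χ_A(x) = x^4 - 20*x^3 + 150*x^2 - 500*x + 625
which factors as (x - 5)^4. The eigenvalues (with algebraic multiplicities) are λ = 5 with multiplicity 4.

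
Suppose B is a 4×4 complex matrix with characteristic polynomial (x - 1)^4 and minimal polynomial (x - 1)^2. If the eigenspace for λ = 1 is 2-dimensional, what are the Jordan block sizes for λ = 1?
Block sizes for λ = 1: [2, 2]

Step 1 — from the characteristic polynomial, algebraic multiplicity of λ = 1 is 4. From dim ker(B − (1)·I) = 2, there are exactly 2 Jordan blocks for λ = 1.
Step 2 — from the minimal polynomial, the factor (x − 1)^2 tells us the largest block for λ = 1 has size 2.
Step 3 — with total size 4, 2 blocks, and largest block 2, the block sizes (in nonincreasing order) are [2, 2].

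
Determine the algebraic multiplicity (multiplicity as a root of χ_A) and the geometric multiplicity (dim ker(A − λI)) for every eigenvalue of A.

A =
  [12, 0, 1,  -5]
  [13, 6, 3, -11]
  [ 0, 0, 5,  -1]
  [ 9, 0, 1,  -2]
λ = 3: alg = 1, geom = 1; λ = 6: alg = 3, geom = 1

Step 1 — factor the characteristic polynomial to read off the algebraic multiplicities:
  χ_A(x) = (x - 6)^3*(x - 3)

Step 2 — compute geometric multiplicities via the rank-nullity identity g(λ) = n − rank(A − λI):
  rank(A − (3)·I) = 3, so dim ker(A − (3)·I) = n − 3 = 1
  rank(A − (6)·I) = 3, so dim ker(A − (6)·I) = n − 3 = 1

Summary:
  λ = 3: algebraic multiplicity = 1, geometric multiplicity = 1
  λ = 6: algebraic multiplicity = 3, geometric multiplicity = 1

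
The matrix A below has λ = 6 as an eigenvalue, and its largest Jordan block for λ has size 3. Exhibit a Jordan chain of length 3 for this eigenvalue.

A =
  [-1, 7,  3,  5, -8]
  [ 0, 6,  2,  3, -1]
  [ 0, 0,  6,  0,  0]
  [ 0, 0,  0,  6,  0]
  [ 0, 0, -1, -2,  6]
A Jordan chain for λ = 6 of length 3:
v_1 = (1, 1, 0, 0, 0)ᵀ
v_2 = (3, 2, 0, 0, -1)ᵀ
v_3 = (0, 0, 1, 0, 0)ᵀ

Let N = A − (6)·I. We want v_3 with N^3 v_3 = 0 but N^2 v_3 ≠ 0; then v_{j-1} := N · v_j for j = 3, …, 2.

Pick v_3 = (0, 0, 1, 0, 0)ᵀ.
Then v_2 = N · v_3 = (3, 2, 0, 0, -1)ᵀ.
Then v_1 = N · v_2 = (1, 1, 0, 0, 0)ᵀ.

Sanity check: (A − (6)·I) v_1 = (0, 0, 0, 0, 0)ᵀ = 0. ✓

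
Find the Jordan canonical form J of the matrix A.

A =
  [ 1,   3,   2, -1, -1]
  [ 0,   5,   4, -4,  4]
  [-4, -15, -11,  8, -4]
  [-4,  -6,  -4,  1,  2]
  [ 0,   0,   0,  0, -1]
J_2(-1) ⊕ J_2(-1) ⊕ J_1(-1)

The characteristic polynomial is
  det(x·I − A) = x^5 + 5*x^4 + 10*x^3 + 10*x^2 + 5*x + 1 = (x + 1)^5

Eigenvalues and multiplicities (the geometric multiplicity of λ is n − rank(A − λI), which equals the number of Jordan blocks for λ):
  λ = -1: algebraic multiplicity = 5, geometric multiplicity = 3

Determining the block sizes for each eigenvalue:
  λ = -1: with am = 5 and gm = 3, the partition is not yet determined (e.g. several partitions of 5 into 3 parts exist). Let N = A − (-1)·I. Computing rank(N^1) = 2, rank(N^2) = 0; the number of blocks of size ≥ j is rank(N^{j−1}) − rank(N^j), giving [3, 2]. So we have 2 block(s) of size 2, 1 block(s) of size 1 → block sizes [2, 2, 1]

Assembling the blocks gives a Jordan form
J =
  [-1,  1,  0,  0,  0]
  [ 0, -1,  0,  0,  0]
  [ 0,  0, -1,  1,  0]
  [ 0,  0,  0, -1,  0]
  [ 0,  0,  0,  0, -1]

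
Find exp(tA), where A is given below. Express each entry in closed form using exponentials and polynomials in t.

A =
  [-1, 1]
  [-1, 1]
e^{tA} =
  [1 - t, t]
  [-t, t + 1]

Strategy: write A = P · J · P⁻¹ where J is a Jordan canonical form, so e^{tA} = P · e^{tJ} · P⁻¹, and e^{tJ} can be computed block-by-block.

A has Jordan form
J =
  [0, 1]
  [0, 0]
(up to reordering of blocks).

Per-block formulas:
  For a 2×2 Jordan block J_2(0): exp(t · J_2(0)) = e^(0t)·(I + t·N), where N is the 2×2 nilpotent shift.

After assembling e^{tJ} and conjugating by P, we get:

e^{tA} =
  [1 - t, t]
  [-t, t + 1]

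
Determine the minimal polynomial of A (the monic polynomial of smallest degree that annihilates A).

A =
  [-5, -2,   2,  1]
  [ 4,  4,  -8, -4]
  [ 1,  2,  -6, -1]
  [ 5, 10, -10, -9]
x^2 + 8*x + 16

The characteristic polynomial is χ_A(x) = (x + 4)^4, so the eigenvalues are known. The minimal polynomial is
  m_A(x) = Π_λ (x − λ)^{k_λ}
where k_λ is the size of the *largest* Jordan block for λ (equivalently, the smallest k with (A − λI)^k v = 0 for every generalised eigenvector v of λ).

  λ = -4: largest Jordan block has size 2, contributing (x + 4)^2

So m_A(x) = (x + 4)^2 = x^2 + 8*x + 16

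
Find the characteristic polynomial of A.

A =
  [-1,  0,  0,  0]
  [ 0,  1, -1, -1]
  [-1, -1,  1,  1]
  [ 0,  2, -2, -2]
x^4 + x^3

Expanding det(x·I − A) (e.g. by cofactor expansion or by noting that A is similar to its Jordan form J, which has the same characteristic polynomial as A) gives
  χ_A(x) = x^4 + x^3
which factors as x^3*(x + 1). The eigenvalues (with algebraic multiplicities) are λ = -1 with multiplicity 1, λ = 0 with multiplicity 3.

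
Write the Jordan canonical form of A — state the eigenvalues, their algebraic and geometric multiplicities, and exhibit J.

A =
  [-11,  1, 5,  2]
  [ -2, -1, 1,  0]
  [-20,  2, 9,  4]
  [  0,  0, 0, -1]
J_3(-1) ⊕ J_1(-1)

The characteristic polynomial is
  det(x·I − A) = x^4 + 4*x^3 + 6*x^2 + 4*x + 1 = (x + 1)^4

Eigenvalues and multiplicities (the geometric multiplicity of λ is n − rank(A − λI), which equals the number of Jordan blocks for λ):
  λ = -1: algebraic multiplicity = 4, geometric multiplicity = 2

Determining the block sizes for each eigenvalue:
  λ = -1: with am = 4 and gm = 2, the partition is not yet determined (e.g. several partitions of 4 into 2 parts exist). Let N = A − (-1)·I. Computing rank(N^1) = 2, rank(N^2) = 1, rank(N^3) = 0; the number of blocks of size ≥ j is rank(N^{j−1}) − rank(N^j), giving [2, 1, 1]. So we have 1 block(s) of size 3, 1 block(s) of size 1 → block sizes [3, 1]

Assembling the blocks gives a Jordan form
J =
  [-1,  1,  0,  0]
  [ 0, -1,  1,  0]
  [ 0,  0, -1,  0]
  [ 0,  0,  0, -1]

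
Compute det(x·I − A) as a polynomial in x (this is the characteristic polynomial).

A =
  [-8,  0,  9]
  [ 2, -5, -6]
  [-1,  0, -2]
x^3 + 15*x^2 + 75*x + 125

Expanding det(x·I − A) (e.g. by cofactor expansion or by noting that A is similar to its Jordan form J, which has the same characteristic polynomial as A) gives
  χ_A(x) = x^3 + 15*x^2 + 75*x + 125
which factors as (x + 5)^3. The eigenvalues (with algebraic multiplicities) are λ = -5 with multiplicity 3.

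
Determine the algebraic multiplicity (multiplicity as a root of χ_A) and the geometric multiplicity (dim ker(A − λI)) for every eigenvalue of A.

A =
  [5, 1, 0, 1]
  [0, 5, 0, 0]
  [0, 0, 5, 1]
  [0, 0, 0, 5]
λ = 5: alg = 4, geom = 2

Step 1 — factor the characteristic polynomial to read off the algebraic multiplicities:
  χ_A(x) = (x - 5)^4

Step 2 — compute geometric multiplicities via the rank-nullity identity g(λ) = n − rank(A − λI):
  rank(A − (5)·I) = 2, so dim ker(A − (5)·I) = n − 2 = 2

Summary:
  λ = 5: algebraic multiplicity = 4, geometric multiplicity = 2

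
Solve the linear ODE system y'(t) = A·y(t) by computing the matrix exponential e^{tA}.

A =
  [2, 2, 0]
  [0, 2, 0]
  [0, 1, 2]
e^{tA} =
  [exp(2*t), 2*t*exp(2*t), 0]
  [0, exp(2*t), 0]
  [0, t*exp(2*t), exp(2*t)]

Strategy: write A = P · J · P⁻¹ where J is a Jordan canonical form, so e^{tA} = P · e^{tJ} · P⁻¹, and e^{tJ} can be computed block-by-block.

A has Jordan form
J =
  [2, 1, 0]
  [0, 2, 0]
  [0, 0, 2]
(up to reordering of blocks).

Per-block formulas:
  For a 2×2 Jordan block J_2(2): exp(t · J_2(2)) = e^(2t)·(I + t·N), where N is the 2×2 nilpotent shift.
  For a 1×1 block at λ = 2: exp(t · [2]) = [e^(2t)].

After assembling e^{tJ} and conjugating by P, we get:

e^{tA} =
  [exp(2*t), 2*t*exp(2*t), 0]
  [0, exp(2*t), 0]
  [0, t*exp(2*t), exp(2*t)]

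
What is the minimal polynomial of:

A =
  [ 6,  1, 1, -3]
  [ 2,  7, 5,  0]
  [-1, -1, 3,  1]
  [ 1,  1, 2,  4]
x^3 - 15*x^2 + 75*x - 125

The characteristic polynomial is χ_A(x) = (x - 5)^4, so the eigenvalues are known. The minimal polynomial is
  m_A(x) = Π_λ (x − λ)^{k_λ}
where k_λ is the size of the *largest* Jordan block for λ (equivalently, the smallest k with (A − λI)^k v = 0 for every generalised eigenvector v of λ).

  λ = 5: largest Jordan block has size 3, contributing (x − 5)^3

So m_A(x) = (x - 5)^3 = x^3 - 15*x^2 + 75*x - 125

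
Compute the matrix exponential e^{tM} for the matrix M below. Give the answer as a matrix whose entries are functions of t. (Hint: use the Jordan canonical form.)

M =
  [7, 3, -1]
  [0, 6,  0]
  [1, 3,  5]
e^{tM} =
  [t*exp(6*t) + exp(6*t), 3*t*exp(6*t), -t*exp(6*t)]
  [0, exp(6*t), 0]
  [t*exp(6*t), 3*t*exp(6*t), -t*exp(6*t) + exp(6*t)]

Strategy: write M = P · J · P⁻¹ where J is a Jordan canonical form, so e^{tM} = P · e^{tJ} · P⁻¹, and e^{tJ} can be computed block-by-block.

M has Jordan form
J =
  [6, 1, 0]
  [0, 6, 0]
  [0, 0, 6]
(up to reordering of blocks).

Per-block formulas:
  For a 2×2 Jordan block J_2(6): exp(t · J_2(6)) = e^(6t)·(I + t·N), where N is the 2×2 nilpotent shift.
  For a 1×1 block at λ = 6: exp(t · [6]) = [e^(6t)].

After assembling e^{tJ} and conjugating by P, we get:

e^{tM} =
  [t*exp(6*t) + exp(6*t), 3*t*exp(6*t), -t*exp(6*t)]
  [0, exp(6*t), 0]
  [t*exp(6*t), 3*t*exp(6*t), -t*exp(6*t) + exp(6*t)]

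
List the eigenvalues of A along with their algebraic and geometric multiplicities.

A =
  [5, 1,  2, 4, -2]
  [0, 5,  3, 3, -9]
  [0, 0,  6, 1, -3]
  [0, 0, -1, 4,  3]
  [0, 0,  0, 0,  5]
λ = 5: alg = 5, geom = 3

Step 1 — factor the characteristic polynomial to read off the algebraic multiplicities:
  χ_A(x) = (x - 5)^5

Step 2 — compute geometric multiplicities via the rank-nullity identity g(λ) = n − rank(A − λI):
  rank(A − (5)·I) = 2, so dim ker(A − (5)·I) = n − 2 = 3

Summary:
  λ = 5: algebraic multiplicity = 5, geometric multiplicity = 3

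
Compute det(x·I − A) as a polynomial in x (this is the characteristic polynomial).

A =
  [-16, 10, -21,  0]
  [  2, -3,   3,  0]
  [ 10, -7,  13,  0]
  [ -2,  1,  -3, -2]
x^4 + 8*x^3 + 24*x^2 + 32*x + 16

Expanding det(x·I − A) (e.g. by cofactor expansion or by noting that A is similar to its Jordan form J, which has the same characteristic polynomial as A) gives
  χ_A(x) = x^4 + 8*x^3 + 24*x^2 + 32*x + 16
which factors as (x + 2)^4. The eigenvalues (with algebraic multiplicities) are λ = -2 with multiplicity 4.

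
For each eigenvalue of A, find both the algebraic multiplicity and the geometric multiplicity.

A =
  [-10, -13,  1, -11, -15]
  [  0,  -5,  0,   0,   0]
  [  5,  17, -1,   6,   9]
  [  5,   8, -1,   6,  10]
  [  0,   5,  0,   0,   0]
λ = -5: alg = 2, geom = 2; λ = 0: alg = 3, geom = 1

Step 1 — factor the characteristic polynomial to read off the algebraic multiplicities:
  χ_A(x) = x^3*(x + 5)^2

Step 2 — compute geometric multiplicities via the rank-nullity identity g(λ) = n − rank(A − λI):
  rank(A − (-5)·I) = 3, so dim ker(A − (-5)·I) = n − 3 = 2
  rank(A − (0)·I) = 4, so dim ker(A − (0)·I) = n − 4 = 1

Summary:
  λ = -5: algebraic multiplicity = 2, geometric multiplicity = 2
  λ = 0: algebraic multiplicity = 3, geometric multiplicity = 1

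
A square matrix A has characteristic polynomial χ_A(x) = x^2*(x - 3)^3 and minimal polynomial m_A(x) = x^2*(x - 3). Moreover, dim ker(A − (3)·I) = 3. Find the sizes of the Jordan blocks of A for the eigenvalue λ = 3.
Block sizes for λ = 3: [1, 1, 1]

Step 1 — from the characteristic polynomial, algebraic multiplicity of λ = 3 is 3. From dim ker(A − (3)·I) = 3, there are exactly 3 Jordan blocks for λ = 3.
Step 2 — from the minimal polynomial, the factor (x − 3) tells us the largest block for λ = 3 has size 1.
Step 3 — with total size 3, 3 blocks, and largest block 1, the block sizes (in nonincreasing order) are [1, 1, 1].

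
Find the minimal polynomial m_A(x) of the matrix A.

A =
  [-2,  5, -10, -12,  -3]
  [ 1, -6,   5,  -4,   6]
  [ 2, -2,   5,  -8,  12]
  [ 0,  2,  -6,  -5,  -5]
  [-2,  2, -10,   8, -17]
x^3 + 15*x^2 + 75*x + 125

The characteristic polynomial is χ_A(x) = (x + 5)^5, so the eigenvalues are known. The minimal polynomial is
  m_A(x) = Π_λ (x − λ)^{k_λ}
where k_λ is the size of the *largest* Jordan block for λ (equivalently, the smallest k with (A − λI)^k v = 0 for every generalised eigenvector v of λ).

  λ = -5: largest Jordan block has size 3, contributing (x + 5)^3

So m_A(x) = (x + 5)^3 = x^3 + 15*x^2 + 75*x + 125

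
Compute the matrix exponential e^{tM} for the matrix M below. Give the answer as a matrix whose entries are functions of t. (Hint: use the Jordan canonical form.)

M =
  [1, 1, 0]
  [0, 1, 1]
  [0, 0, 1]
e^{tM} =
  [exp(t), t*exp(t), t^2*exp(t)/2]
  [0, exp(t), t*exp(t)]
  [0, 0, exp(t)]

Strategy: write M = P · J · P⁻¹ where J is a Jordan canonical form, so e^{tM} = P · e^{tJ} · P⁻¹, and e^{tJ} can be computed block-by-block.

M has Jordan form
J =
  [1, 1, 0]
  [0, 1, 1]
  [0, 0, 1]
(up to reordering of blocks).

Per-block formulas:
  For a 3×3 Jordan block J_3(1): exp(t · J_3(1)) = e^(1t)·(I + t·N + (t^2/2)·N^2), where N is the 3×3 nilpotent shift.

After assembling e^{tJ} and conjugating by P, we get:

e^{tM} =
  [exp(t), t*exp(t), t^2*exp(t)/2]
  [0, exp(t), t*exp(t)]
  [0, 0, exp(t)]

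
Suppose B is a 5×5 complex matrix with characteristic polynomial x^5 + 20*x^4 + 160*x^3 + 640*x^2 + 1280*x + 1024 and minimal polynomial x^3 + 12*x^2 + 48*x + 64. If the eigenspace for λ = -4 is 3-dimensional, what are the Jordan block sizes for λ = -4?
Block sizes for λ = -4: [3, 1, 1]

Step 1 — from the characteristic polynomial, algebraic multiplicity of λ = -4 is 5. From dim ker(B − (-4)·I) = 3, there are exactly 3 Jordan blocks for λ = -4.
Step 2 — from the minimal polynomial, the factor (x + 4)^3 tells us the largest block for λ = -4 has size 3.
Step 3 — with total size 5, 3 blocks, and largest block 3, the block sizes (in nonincreasing order) are [3, 1, 1].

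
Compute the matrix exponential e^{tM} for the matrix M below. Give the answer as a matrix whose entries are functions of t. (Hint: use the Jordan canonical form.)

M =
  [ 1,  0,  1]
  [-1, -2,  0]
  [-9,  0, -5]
e^{tM} =
  [3*t*exp(-2*t) + exp(-2*t), 0, t*exp(-2*t)]
  [-3*t^2*exp(-2*t)/2 - t*exp(-2*t), exp(-2*t), -t^2*exp(-2*t)/2]
  [-9*t*exp(-2*t), 0, -3*t*exp(-2*t) + exp(-2*t)]

Strategy: write M = P · J · P⁻¹ where J is a Jordan canonical form, so e^{tM} = P · e^{tJ} · P⁻¹, and e^{tJ} can be computed block-by-block.

M has Jordan form
J =
  [-2,  1,  0]
  [ 0, -2,  1]
  [ 0,  0, -2]
(up to reordering of blocks).

Per-block formulas:
  For a 3×3 Jordan block J_3(-2): exp(t · J_3(-2)) = e^(-2t)·(I + t·N + (t^2/2)·N^2), where N is the 3×3 nilpotent shift.

After assembling e^{tJ} and conjugating by P, we get:

e^{tM} =
  [3*t*exp(-2*t) + exp(-2*t), 0, t*exp(-2*t)]
  [-3*t^2*exp(-2*t)/2 - t*exp(-2*t), exp(-2*t), -t^2*exp(-2*t)/2]
  [-9*t*exp(-2*t), 0, -3*t*exp(-2*t) + exp(-2*t)]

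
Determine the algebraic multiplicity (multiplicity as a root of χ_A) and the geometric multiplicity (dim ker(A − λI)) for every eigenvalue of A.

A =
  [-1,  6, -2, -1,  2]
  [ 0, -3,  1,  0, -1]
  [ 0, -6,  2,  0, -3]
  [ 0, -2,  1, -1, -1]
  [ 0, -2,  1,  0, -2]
λ = -1: alg = 5, geom = 3

Step 1 — factor the characteristic polynomial to read off the algebraic multiplicities:
  χ_A(x) = (x + 1)^5

Step 2 — compute geometric multiplicities via the rank-nullity identity g(λ) = n − rank(A − λI):
  rank(A − (-1)·I) = 2, so dim ker(A − (-1)·I) = n − 2 = 3

Summary:
  λ = -1: algebraic multiplicity = 5, geometric multiplicity = 3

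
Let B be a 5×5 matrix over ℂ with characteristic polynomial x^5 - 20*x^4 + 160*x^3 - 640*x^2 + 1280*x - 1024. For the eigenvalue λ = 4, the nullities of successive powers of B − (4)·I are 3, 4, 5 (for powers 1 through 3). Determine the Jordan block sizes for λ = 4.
Block sizes for λ = 4: [3, 1, 1]

From the dimensions of kernels of powers, the number of Jordan blocks of size at least j is d_j − d_{j−1} where d_j = dim ker(N^j) (with d_0 = 0). Computing the differences gives [3, 1, 1].
The number of blocks of size exactly k is (#blocks of size ≥ k) − (#blocks of size ≥ k + 1), so the partition is: 2 block(s) of size 1, 1 block(s) of size 3.
In nonincreasing order the block sizes are [3, 1, 1].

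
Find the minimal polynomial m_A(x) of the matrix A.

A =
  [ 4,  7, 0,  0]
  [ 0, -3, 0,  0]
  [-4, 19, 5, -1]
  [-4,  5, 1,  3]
x^3 - 5*x^2 - 8*x + 48

The characteristic polynomial is χ_A(x) = (x - 4)^3*(x + 3), so the eigenvalues are known. The minimal polynomial is
  m_A(x) = Π_λ (x − λ)^{k_λ}
where k_λ is the size of the *largest* Jordan block for λ (equivalently, the smallest k with (A − λI)^k v = 0 for every generalised eigenvector v of λ).

  λ = -3: largest Jordan block has size 1, contributing (x + 3)
  λ = 4: largest Jordan block has size 2, contributing (x − 4)^2

So m_A(x) = (x - 4)^2*(x + 3) = x^3 - 5*x^2 - 8*x + 48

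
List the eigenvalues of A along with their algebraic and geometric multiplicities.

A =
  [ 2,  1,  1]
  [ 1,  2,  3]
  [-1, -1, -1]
λ = 1: alg = 3, geom = 1

Step 1 — factor the characteristic polynomial to read off the algebraic multiplicities:
  χ_A(x) = (x - 1)^3

Step 2 — compute geometric multiplicities via the rank-nullity identity g(λ) = n − rank(A − λI):
  rank(A − (1)·I) = 2, so dim ker(A − (1)·I) = n − 2 = 1

Summary:
  λ = 1: algebraic multiplicity = 3, geometric multiplicity = 1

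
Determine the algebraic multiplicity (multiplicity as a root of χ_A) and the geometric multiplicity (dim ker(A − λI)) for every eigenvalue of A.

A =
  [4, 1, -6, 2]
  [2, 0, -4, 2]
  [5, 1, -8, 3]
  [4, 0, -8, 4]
λ = 0: alg = 4, geom = 2

Step 1 — factor the characteristic polynomial to read off the algebraic multiplicities:
  χ_A(x) = x^4

Step 2 — compute geometric multiplicities via the rank-nullity identity g(λ) = n − rank(A − λI):
  rank(A − (0)·I) = 2, so dim ker(A − (0)·I) = n − 2 = 2

Summary:
  λ = 0: algebraic multiplicity = 4, geometric multiplicity = 2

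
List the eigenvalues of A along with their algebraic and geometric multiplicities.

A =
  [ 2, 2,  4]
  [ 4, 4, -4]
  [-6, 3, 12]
λ = 6: alg = 3, geom = 2

Step 1 — factor the characteristic polynomial to read off the algebraic multiplicities:
  χ_A(x) = (x - 6)^3

Step 2 — compute geometric multiplicities via the rank-nullity identity g(λ) = n − rank(A − λI):
  rank(A − (6)·I) = 1, so dim ker(A − (6)·I) = n − 1 = 2

Summary:
  λ = 6: algebraic multiplicity = 3, geometric multiplicity = 2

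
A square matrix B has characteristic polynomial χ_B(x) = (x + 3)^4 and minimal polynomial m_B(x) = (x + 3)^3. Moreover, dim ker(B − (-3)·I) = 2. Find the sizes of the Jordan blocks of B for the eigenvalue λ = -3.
Block sizes for λ = -3: [3, 1]

Step 1 — from the characteristic polynomial, algebraic multiplicity of λ = -3 is 4. From dim ker(B − (-3)·I) = 2, there are exactly 2 Jordan blocks for λ = -3.
Step 2 — from the minimal polynomial, the factor (x + 3)^3 tells us the largest block for λ = -3 has size 3.
Step 3 — with total size 4, 2 blocks, and largest block 3, the block sizes (in nonincreasing order) are [3, 1].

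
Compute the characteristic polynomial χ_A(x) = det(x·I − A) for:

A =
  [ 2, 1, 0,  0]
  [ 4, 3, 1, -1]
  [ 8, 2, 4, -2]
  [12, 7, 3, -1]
x^4 - 8*x^3 + 24*x^2 - 32*x + 16

Expanding det(x·I − A) (e.g. by cofactor expansion or by noting that A is similar to its Jordan form J, which has the same characteristic polynomial as A) gives
  χ_A(x) = x^4 - 8*x^3 + 24*x^2 - 32*x + 16
which factors as (x - 2)^4. The eigenvalues (with algebraic multiplicities) are λ = 2 with multiplicity 4.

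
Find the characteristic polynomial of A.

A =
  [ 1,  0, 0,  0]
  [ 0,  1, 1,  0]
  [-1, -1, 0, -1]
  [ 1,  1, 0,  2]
x^4 - 4*x^3 + 6*x^2 - 4*x + 1

Expanding det(x·I − A) (e.g. by cofactor expansion or by noting that A is similar to its Jordan form J, which has the same characteristic polynomial as A) gives
  χ_A(x) = x^4 - 4*x^3 + 6*x^2 - 4*x + 1
which factors as (x - 1)^4. The eigenvalues (with algebraic multiplicities) are λ = 1 with multiplicity 4.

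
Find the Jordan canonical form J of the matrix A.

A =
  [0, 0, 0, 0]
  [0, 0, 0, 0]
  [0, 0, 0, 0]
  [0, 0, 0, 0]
J_1(0) ⊕ J_1(0) ⊕ J_1(0) ⊕ J_1(0)

The characteristic polynomial is
  det(x·I − A) = x^4

Eigenvalues and multiplicities (the geometric multiplicity of λ is n − rank(A − λI), which equals the number of Jordan blocks for λ):
  λ = 0: algebraic multiplicity = 4, geometric multiplicity = 4

Determining the block sizes for each eigenvalue:
  λ = 0: gm = am = 4, so every block has size 1 → block sizes [1, 1, 1, 1]

Assembling the blocks gives a Jordan form
J =
  [0, 0, 0, 0]
  [0, 0, 0, 0]
  [0, 0, 0, 0]
  [0, 0, 0, 0]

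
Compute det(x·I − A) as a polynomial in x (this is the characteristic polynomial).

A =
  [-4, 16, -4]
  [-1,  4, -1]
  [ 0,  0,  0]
x^3

Expanding det(x·I − A) (e.g. by cofactor expansion or by noting that A is similar to its Jordan form J, which has the same characteristic polynomial as A) gives
  χ_A(x) = x^3
which factors as x^3. The eigenvalues (with algebraic multiplicities) are λ = 0 with multiplicity 3.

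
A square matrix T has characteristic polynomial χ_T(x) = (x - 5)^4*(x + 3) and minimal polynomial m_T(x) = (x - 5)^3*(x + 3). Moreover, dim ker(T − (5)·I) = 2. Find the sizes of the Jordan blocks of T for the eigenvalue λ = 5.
Block sizes for λ = 5: [3, 1]

Step 1 — from the characteristic polynomial, algebraic multiplicity of λ = 5 is 4. From dim ker(T − (5)·I) = 2, there are exactly 2 Jordan blocks for λ = 5.
Step 2 — from the minimal polynomial, the factor (x − 5)^3 tells us the largest block for λ = 5 has size 3.
Step 3 — with total size 4, 2 blocks, and largest block 3, the block sizes (in nonincreasing order) are [3, 1].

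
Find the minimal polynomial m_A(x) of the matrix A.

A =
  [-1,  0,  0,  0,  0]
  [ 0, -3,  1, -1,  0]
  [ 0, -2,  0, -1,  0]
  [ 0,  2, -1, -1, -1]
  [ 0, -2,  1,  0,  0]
x^3 + 3*x^2 + 3*x + 1

The characteristic polynomial is χ_A(x) = (x + 1)^5, so the eigenvalues are known. The minimal polynomial is
  m_A(x) = Π_λ (x − λ)^{k_λ}
where k_λ is the size of the *largest* Jordan block for λ (equivalently, the smallest k with (A − λI)^k v = 0 for every generalised eigenvector v of λ).

  λ = -1: largest Jordan block has size 3, contributing (x + 1)^3

So m_A(x) = (x + 1)^3 = x^3 + 3*x^2 + 3*x + 1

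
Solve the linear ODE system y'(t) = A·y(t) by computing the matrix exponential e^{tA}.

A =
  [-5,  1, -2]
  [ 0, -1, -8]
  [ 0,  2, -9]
e^{tA} =
  [exp(-5*t), t*exp(-5*t), -2*t*exp(-5*t)]
  [0, 4*t*exp(-5*t) + exp(-5*t), -8*t*exp(-5*t)]
  [0, 2*t*exp(-5*t), -4*t*exp(-5*t) + exp(-5*t)]

Strategy: write A = P · J · P⁻¹ where J is a Jordan canonical form, so e^{tA} = P · e^{tJ} · P⁻¹, and e^{tJ} can be computed block-by-block.

A has Jordan form
J =
  [-5,  1,  0]
  [ 0, -5,  0]
  [ 0,  0, -5]
(up to reordering of blocks).

Per-block formulas:
  For a 2×2 Jordan block J_2(-5): exp(t · J_2(-5)) = e^(-5t)·(I + t·N), where N is the 2×2 nilpotent shift.
  For a 1×1 block at λ = -5: exp(t · [-5]) = [e^(-5t)].

After assembling e^{tJ} and conjugating by P, we get:

e^{tA} =
  [exp(-5*t), t*exp(-5*t), -2*t*exp(-5*t)]
  [0, 4*t*exp(-5*t) + exp(-5*t), -8*t*exp(-5*t)]
  [0, 2*t*exp(-5*t), -4*t*exp(-5*t) + exp(-5*t)]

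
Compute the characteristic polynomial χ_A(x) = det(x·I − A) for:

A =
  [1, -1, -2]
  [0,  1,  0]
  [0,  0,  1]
x^3 - 3*x^2 + 3*x - 1

Expanding det(x·I − A) (e.g. by cofactor expansion or by noting that A is similar to its Jordan form J, which has the same characteristic polynomial as A) gives
  χ_A(x) = x^3 - 3*x^2 + 3*x - 1
which factors as (x - 1)^3. The eigenvalues (with algebraic multiplicities) are λ = 1 with multiplicity 3.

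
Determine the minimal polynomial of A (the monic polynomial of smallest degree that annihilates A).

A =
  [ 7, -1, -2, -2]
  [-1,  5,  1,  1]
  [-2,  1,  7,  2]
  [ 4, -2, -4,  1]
x^3 - 15*x^2 + 75*x - 125

The characteristic polynomial is χ_A(x) = (x - 5)^4, so the eigenvalues are known. The minimal polynomial is
  m_A(x) = Π_λ (x − λ)^{k_λ}
where k_λ is the size of the *largest* Jordan block for λ (equivalently, the smallest k with (A − λI)^k v = 0 for every generalised eigenvector v of λ).

  λ = 5: largest Jordan block has size 3, contributing (x − 5)^3

So m_A(x) = (x - 5)^3 = x^3 - 15*x^2 + 75*x - 125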